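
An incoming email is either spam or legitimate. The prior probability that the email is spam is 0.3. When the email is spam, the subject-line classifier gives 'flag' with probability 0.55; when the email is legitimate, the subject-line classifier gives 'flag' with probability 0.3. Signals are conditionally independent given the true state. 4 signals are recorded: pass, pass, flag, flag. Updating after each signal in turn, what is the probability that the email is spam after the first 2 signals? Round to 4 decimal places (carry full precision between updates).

0.1505

Apply Bayes' rule sequentially, carrying P(spam) forward.
After 'pass': P(spam) = 0.45·0.3000 / (0.45·0.3000 + 0.7·0.7000) ≈ 0.2160
After 'pass': P(spam) = 0.45·0.2160 / (0.45·0.2160 + 0.7·0.7840) ≈ 0.1505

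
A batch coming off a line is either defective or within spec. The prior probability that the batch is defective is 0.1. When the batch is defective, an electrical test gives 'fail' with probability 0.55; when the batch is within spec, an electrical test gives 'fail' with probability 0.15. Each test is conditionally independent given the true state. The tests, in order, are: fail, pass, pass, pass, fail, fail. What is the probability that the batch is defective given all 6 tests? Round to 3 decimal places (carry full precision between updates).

After 'fail': P(defective) = 0.55·0.1000 / (0.55·0.1000 + 0.15·0.9000) ≈ 0.2895
After 'pass': P(defective) = 0.45·0.2895 / (0.45·0.2895 + 0.85·0.7105) ≈ 0.1774
After 'pass': P(defective) = 0.45·0.1774 / (0.45·0.1774 + 0.85·0.8226) ≈ 0.1025
After 'pass': P(defective) = 0.45·0.1025 / (0.45·0.1025 + 0.85·0.8975) ≈ 0.0570
After 'fail': P(defective) = 0.55·0.0570 / (0.55·0.0570 + 0.15·0.9430) ≈ 0.1814
After 'fail': P(defective) = 0.55·0.1814 / (0.55·0.1814 + 0.15·0.8186) ≈ 0.4483

0.448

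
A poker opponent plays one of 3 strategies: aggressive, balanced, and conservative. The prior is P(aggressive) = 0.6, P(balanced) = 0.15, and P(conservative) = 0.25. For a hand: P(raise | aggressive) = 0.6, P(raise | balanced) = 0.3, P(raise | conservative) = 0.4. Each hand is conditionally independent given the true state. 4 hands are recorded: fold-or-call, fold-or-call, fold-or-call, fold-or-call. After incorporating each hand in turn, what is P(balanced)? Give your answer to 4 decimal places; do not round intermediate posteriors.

Each posterior becomes the prior for the next update.
After 'fold-or-call': normaliser = 0.4·0.6000 + 0.7·0.1500 + 0.6·0.2500; P(aggressive) ≈ 0.4848, P(balanced) ≈ 0.2121, P(conservative) ≈ 0.3030
After 'fold-or-call': normaliser = 0.4·0.4848 + 0.7·0.2121 + 0.6·0.3030; P(aggressive) ≈ 0.3699, P(balanced) ≈ 0.2832, P(conservative) ≈ 0.3468
After 'fold-or-call': normaliser = 0.4·0.3699 + 0.7·0.2832 + 0.6·0.3468; P(aggressive) ≈ 0.2669, P(balanced) ≈ 0.3577, P(conservative) ≈ 0.3754
After 'fold-or-call': normaliser = 0.4·0.2669 + 0.7·0.3577 + 0.6·0.3754; P(aggressive) ≈ 0.1833, P(balanced) ≈ 0.4299, P(conservative) ≈ 0.3868

0.4299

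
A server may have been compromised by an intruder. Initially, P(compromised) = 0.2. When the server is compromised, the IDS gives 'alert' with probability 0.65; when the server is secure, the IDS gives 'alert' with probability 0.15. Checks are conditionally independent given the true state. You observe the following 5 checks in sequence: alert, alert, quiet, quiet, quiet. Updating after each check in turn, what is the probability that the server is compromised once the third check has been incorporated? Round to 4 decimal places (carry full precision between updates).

0.6591

Apply Bayes' rule sequentially, carrying P(compromised) forward.
After 'alert': P(compromised) = 0.65·0.2000 / (0.65·0.2000 + 0.15·0.8000) ≈ 0.5200
After 'alert': P(compromised) = 0.65·0.5200 / (0.65·0.5200 + 0.15·0.4800) ≈ 0.8244
After 'quiet': P(compromised) = 0.35·0.8244 / (0.35·0.8244 + 0.85·0.1756) ≈ 0.6591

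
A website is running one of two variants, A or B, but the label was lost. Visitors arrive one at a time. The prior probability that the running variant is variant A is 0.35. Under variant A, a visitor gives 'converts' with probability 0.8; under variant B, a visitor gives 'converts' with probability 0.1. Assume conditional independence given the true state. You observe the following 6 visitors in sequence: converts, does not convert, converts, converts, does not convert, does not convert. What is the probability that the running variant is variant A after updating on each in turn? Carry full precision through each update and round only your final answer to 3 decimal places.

Each posterior becomes the prior for the next update.
After 'converts': P(A) = 0.8·0.3500 / (0.8·0.3500 + 0.1·0.6500) ≈ 0.8116
After 'does not convert': P(A) = 0.2·0.8116 / (0.2·0.8116 + 0.9·0.1884) ≈ 0.4891
After 'converts': P(A) = 0.8·0.4891 / (0.8·0.4891 + 0.1·0.5109) ≈ 0.8845
After 'converts': P(A) = 0.8·0.8845 / (0.8·0.8845 + 0.1·0.1155) ≈ 0.9839
After 'does not convert': P(A) = 0.2·0.9839 / (0.2·0.9839 + 0.9·0.0161) ≈ 0.9316
After 'does not convert': P(A) = 0.2·0.9316 / (0.2·0.9316 + 0.9·0.0684) ≈ 0.7516

0.752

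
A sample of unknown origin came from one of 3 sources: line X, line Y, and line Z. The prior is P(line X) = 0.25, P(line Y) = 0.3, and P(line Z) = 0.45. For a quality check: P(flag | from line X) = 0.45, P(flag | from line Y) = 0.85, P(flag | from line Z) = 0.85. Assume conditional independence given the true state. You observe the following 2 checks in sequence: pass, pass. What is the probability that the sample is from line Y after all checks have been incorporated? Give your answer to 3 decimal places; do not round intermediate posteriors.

0.073

After 'pass': normaliser = 0.55·0.2500 + 0.15·0.3000 + 0.15·0.4500; P(line X) ≈ 0.5500, P(line Y) ≈ 0.1800, P(line Z) ≈ 0.2700
After 'pass': normaliser = 0.55·0.5500 + 0.15·0.1800 + 0.15·0.2700; P(line X) ≈ 0.8176, P(line Y) ≈ 0.0730, P(line Z) ≈ 0.1095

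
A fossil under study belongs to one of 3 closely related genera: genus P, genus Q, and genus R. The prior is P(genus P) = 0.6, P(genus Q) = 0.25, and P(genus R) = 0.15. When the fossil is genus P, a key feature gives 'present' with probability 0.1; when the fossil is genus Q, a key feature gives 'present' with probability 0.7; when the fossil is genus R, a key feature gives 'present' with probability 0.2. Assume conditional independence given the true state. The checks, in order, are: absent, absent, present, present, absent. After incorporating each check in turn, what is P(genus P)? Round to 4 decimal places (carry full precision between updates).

0.4068

Apply Bayes' rule sequentially, carrying P(genus P) forward.
After 'absent': normaliser = 0.9·0.6000 + 0.3·0.2500 + 0.8·0.1500; P(genus P) ≈ 0.7347, P(genus Q) ≈ 0.1020, P(genus R) ≈ 0.1633
After 'absent': normaliser = 0.9·0.7347 + 0.3·0.1020 + 0.8·0.1633; P(genus P) ≈ 0.8040, P(genus Q) ≈ 0.0372, P(genus R) ≈ 0.1588
After 'present': normaliser = 0.1·0.8040 + 0.7·0.0372 + 0.2·0.1588; P(genus P) ≈ 0.5817, P(genus Q) ≈ 0.1885, P(genus R) ≈ 0.2298
After 'present': normaliser = 0.1·0.5817 + 0.7·0.1885 + 0.2·0.2298; P(genus P) ≈ 0.2464, P(genus Q) ≈ 0.5589, P(genus R) ≈ 0.1947
After 'absent': normaliser = 0.9·0.2464 + 0.3·0.5589 + 0.8·0.1947; P(genus P) ≈ 0.4068, P(genus Q) ≈ 0.3076, P(genus R) ≈ 0.2857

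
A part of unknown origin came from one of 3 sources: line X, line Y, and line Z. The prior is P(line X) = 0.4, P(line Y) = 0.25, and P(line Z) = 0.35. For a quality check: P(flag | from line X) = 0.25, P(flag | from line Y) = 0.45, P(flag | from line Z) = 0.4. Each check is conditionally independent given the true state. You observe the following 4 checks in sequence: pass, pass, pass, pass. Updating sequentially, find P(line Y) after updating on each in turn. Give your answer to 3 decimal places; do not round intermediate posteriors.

0.117

After 'pass': normaliser = 0.75·0.4000 + 0.55·0.2500 + 0.6·0.3500; P(line X) ≈ 0.4633, P(line Y) ≈ 0.2124, P(line Z) ≈ 0.3243
After 'pass': normaliser = 0.75·0.4633 + 0.55·0.2124 + 0.6·0.3243; P(line X) ≈ 0.5274, P(line Y) ≈ 0.1773, P(line Z) ≈ 0.2953
After 'pass': normaliser = 0.75·0.5274 + 0.55·0.1773 + 0.6·0.2953; P(line X) ≈ 0.5902, P(line Y) ≈ 0.1455, P(line Z) ≈ 0.2644
After 'pass': normaliser = 0.75·0.5902 + 0.55·0.1455 + 0.6·0.2644; P(line X) ≈ 0.6497, P(line Y) ≈ 0.1174, P(line Z) ≈ 0.2329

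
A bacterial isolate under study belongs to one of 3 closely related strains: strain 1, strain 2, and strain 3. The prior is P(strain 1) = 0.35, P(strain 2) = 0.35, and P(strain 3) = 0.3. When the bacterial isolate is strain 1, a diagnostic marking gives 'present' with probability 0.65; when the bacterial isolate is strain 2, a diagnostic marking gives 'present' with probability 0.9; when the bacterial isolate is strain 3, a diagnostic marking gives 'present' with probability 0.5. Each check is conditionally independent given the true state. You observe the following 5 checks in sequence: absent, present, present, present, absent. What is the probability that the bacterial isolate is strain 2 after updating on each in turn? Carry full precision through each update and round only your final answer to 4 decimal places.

0.1077

After 'absent': normaliser = 0.35·0.3500 + 0.1·0.3500 + 0.5·0.3000; P(strain 1) ≈ 0.3984, P(strain 2) ≈ 0.1138, P(strain 3) ≈ 0.4878
After 'present': normaliser = 0.65·0.3984 + 0.9·0.1138 + 0.5·0.4878; P(strain 1) ≈ 0.4278, P(strain 2) ≈ 0.1692, P(strain 3) ≈ 0.4030
After 'present': normaliser = 0.65·0.4278 + 0.9·0.1692 + 0.5·0.4030; P(strain 1) ≈ 0.4401, P(strain 2) ≈ 0.2411, P(strain 3) ≈ 0.3189
After 'present': normaliser = 0.65·0.4401 + 0.9·0.2411 + 0.5·0.3189; P(strain 1) ≈ 0.4318, P(strain 2) ≈ 0.3275, P(strain 3) ≈ 0.2407
After 'absent': normaliser = 0.35·0.4318 + 0.1·0.3275 + 0.5·0.2407; P(strain 1) ≈ 0.4968, P(strain 2) ≈ 0.1077, P(strain 3) ≈ 0.3956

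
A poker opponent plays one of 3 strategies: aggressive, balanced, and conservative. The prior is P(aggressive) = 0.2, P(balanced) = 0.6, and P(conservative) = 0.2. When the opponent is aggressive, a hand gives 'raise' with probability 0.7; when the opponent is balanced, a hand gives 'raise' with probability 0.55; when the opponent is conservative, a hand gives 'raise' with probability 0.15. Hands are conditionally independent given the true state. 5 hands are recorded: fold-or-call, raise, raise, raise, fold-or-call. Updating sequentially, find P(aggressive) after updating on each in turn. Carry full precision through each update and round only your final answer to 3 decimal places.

0.230

After 'fold-or-call': normaliser = 0.3·0.2000 + 0.45·0.6000 + 0.85·0.2000; P(aggressive) ≈ 0.1200, P(balanced) ≈ 0.5400, P(conservative) ≈ 0.3400
After 'raise': normaliser = 0.7·0.1200 + 0.55·0.5400 + 0.15·0.3400; P(aggressive) ≈ 0.1944, P(balanced) ≈ 0.6875, P(conservative) ≈ 0.1181
After 'raise': normaliser = 0.7·0.1944 + 0.55·0.6875 + 0.15·0.1181; P(aggressive) ≈ 0.2559, P(balanced) ≈ 0.7108, P(conservative) ≈ 0.0333
After 'raise': normaliser = 0.7·0.2559 + 0.55·0.7108 + 0.15·0.0333; P(aggressive) ≈ 0.3115, P(balanced) ≈ 0.6799, P(conservative) ≈ 0.0087
After 'fold-or-call': normaliser = 0.3·0.3115 + 0.45·0.6799 + 0.85·0.0087; P(aggressive) ≈ 0.2297, P(balanced) ≈ 0.7521, P(conservative) ≈ 0.0181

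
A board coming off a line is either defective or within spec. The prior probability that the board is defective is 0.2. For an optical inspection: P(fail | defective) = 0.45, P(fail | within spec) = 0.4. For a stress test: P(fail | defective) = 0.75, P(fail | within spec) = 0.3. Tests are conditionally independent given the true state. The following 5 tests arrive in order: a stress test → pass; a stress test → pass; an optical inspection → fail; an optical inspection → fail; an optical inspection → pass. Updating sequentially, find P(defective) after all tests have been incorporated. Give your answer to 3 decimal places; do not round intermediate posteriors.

0.036

Apply Bayes' rule sequentially, carrying P(defective) forward.
After a stress test='pass': P(defective) = 0.25·0.2000 / (0.25·0.2000 + 0.7·0.8000) ≈ 0.0820
After a stress test='pass': P(defective) = 0.25·0.0820 / (0.25·0.0820 + 0.7·0.9180) ≈ 0.0309
After an optical inspection='fail': P(defective) = 0.45·0.0309 / (0.45·0.0309 + 0.4·0.9691) ≈ 0.0346
After an optical inspection='fail': P(defective) = 0.45·0.0346 / (0.45·0.0346 + 0.4·0.9654) ≈ 0.0388
After an optical inspection='pass': P(defective) = 0.55·0.0388 / (0.55·0.0388 + 0.6·0.9612) ≈ 0.0357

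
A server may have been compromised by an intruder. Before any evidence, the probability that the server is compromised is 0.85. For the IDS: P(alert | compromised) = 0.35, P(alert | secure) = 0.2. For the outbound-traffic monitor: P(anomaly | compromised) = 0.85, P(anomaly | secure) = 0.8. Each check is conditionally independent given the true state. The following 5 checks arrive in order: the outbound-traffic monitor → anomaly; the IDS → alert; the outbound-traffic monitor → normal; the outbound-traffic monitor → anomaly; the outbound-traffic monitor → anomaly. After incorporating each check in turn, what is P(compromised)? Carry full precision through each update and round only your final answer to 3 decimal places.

0.899

Each posterior becomes the prior for the next update.
After the outbound-traffic monitor='anomaly': P(compromised) = 0.85·0.8500 / (0.85·0.8500 + 0.8·0.1500) ≈ 0.8576
After the IDS='alert': P(compromised) = 0.35·0.8576 / (0.35·0.8576 + 0.2·0.1424) ≈ 0.9133
After the outbound-traffic monitor='normal': P(compromised) = 0.15·0.9133 / (0.15·0.9133 + 0.2·0.0867) ≈ 0.8877
After the outbound-traffic monitor='anomaly': P(compromised) = 0.85·0.8877 / (0.85·0.8877 + 0.8·0.1123) ≈ 0.8936
After the outbound-traffic monitor='anomaly': P(compromised) = 0.85·0.8936 / (0.85·0.8936 + 0.8·0.1064) ≈ 0.8992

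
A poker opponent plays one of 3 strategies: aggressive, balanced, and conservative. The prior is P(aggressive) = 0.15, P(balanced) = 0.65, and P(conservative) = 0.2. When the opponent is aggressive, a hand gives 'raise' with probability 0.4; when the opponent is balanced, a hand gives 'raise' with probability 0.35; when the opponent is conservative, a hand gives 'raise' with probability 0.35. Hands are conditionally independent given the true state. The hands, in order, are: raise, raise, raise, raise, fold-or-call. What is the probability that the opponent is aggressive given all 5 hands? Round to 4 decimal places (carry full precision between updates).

0.2175

After 'raise': normaliser = 0.4·0.1500 + 0.35·0.6500 + 0.35·0.2000; P(aggressive) ≈ 0.1678, P(balanced) ≈ 0.6364, P(conservative) ≈ 0.1958
After 'raise': normaliser = 0.4·0.1678 + 0.35·0.6364 + 0.35·0.1958; P(aggressive) ≈ 0.1873, P(balanced) ≈ 0.6215, P(conservative) ≈ 0.1912
After 'raise': normaliser = 0.4·0.1873 + 0.35·0.6215 + 0.35·0.1912; P(aggressive) ≈ 0.2085, P(balanced) ≈ 0.6053, P(conservative) ≈ 0.1862
After 'raise': normaliser = 0.4·0.2085 + 0.35·0.6053 + 0.35·0.1862; P(aggressive) ≈ 0.2314, P(balanced) ≈ 0.5878, P(conservative) ≈ 0.1808
After 'fold-or-call': normaliser = 0.6·0.2314 + 0.65·0.5878 + 0.65·0.1808; P(aggressive) ≈ 0.2175, P(balanced) ≈ 0.5984, P(conservative) ≈ 0.1841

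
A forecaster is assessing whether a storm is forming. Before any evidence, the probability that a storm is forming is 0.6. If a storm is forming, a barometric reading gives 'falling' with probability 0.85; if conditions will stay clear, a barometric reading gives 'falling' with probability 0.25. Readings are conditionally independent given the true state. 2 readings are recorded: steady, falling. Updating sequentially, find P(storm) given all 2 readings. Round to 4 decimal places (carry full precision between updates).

0.5050

After 'steady': P(storm) = 0.15·0.6000 / (0.15·0.6000 + 0.75·0.4000) ≈ 0.2308
After 'falling': P(storm) = 0.85·0.2308 / (0.85·0.2308 + 0.25·0.7692) ≈ 0.5050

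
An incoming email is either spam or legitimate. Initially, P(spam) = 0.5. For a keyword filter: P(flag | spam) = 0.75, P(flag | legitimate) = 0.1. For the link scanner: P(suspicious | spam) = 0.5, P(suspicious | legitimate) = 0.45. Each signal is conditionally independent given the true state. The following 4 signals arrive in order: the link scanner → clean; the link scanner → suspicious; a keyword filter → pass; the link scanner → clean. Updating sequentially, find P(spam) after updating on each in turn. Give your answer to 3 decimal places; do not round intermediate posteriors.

0.203

After the link scanner='clean': P(spam) = 0.5·0.5000 / (0.5·0.5000 + 0.55·0.5000) ≈ 0.4762
After the link scanner='suspicious': P(spam) = 0.5·0.4762 / (0.5·0.4762 + 0.45·0.5238) ≈ 0.5025
After a keyword filter='pass': P(spam) = 0.25·0.5025 / (0.25·0.5025 + 0.9·0.4975) ≈ 0.2191
After the link scanner='clean': P(spam) = 0.5·0.2191 / (0.5·0.2191 + 0.55·0.7809) ≈ 0.2032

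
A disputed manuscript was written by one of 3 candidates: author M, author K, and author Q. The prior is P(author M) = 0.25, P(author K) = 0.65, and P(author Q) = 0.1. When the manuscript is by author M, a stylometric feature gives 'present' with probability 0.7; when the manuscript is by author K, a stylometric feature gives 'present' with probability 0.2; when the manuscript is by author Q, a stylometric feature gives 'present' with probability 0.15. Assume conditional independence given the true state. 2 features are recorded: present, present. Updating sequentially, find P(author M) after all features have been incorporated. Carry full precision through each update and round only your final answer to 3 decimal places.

Apply Bayes' rule sequentially, carrying P(author M) forward.
After 'present': normaliser = 0.7·0.2500 + 0.2·0.6500 + 0.15·0.1000; P(author M) ≈ 0.5469, P(author K) ≈ 0.4062, P(author Q) ≈ 0.0469
After 'present': normaliser = 0.7·0.5469 + 0.2·0.4062 + 0.15·0.0469; P(author M) ≈ 0.8126, P(author K) ≈ 0.1725, P(author Q) ≈ 0.0149

0.813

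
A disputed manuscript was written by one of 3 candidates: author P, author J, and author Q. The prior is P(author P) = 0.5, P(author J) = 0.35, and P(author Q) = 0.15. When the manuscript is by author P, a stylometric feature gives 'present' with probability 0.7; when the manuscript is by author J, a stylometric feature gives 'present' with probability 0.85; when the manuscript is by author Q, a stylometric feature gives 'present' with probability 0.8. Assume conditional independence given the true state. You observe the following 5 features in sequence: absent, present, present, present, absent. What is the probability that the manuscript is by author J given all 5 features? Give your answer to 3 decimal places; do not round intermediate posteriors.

0.207

Each posterior becomes the prior for the next update.
After 'absent': normaliser = 0.3·0.5000 + 0.15·0.3500 + 0.2·0.1500; P(author P) ≈ 0.6452, P(author J) ≈ 0.2258, P(author Q) ≈ 0.1290
After 'present': normaliser = 0.7·0.6452 + 0.85·0.2258 + 0.8·0.1290; P(author P) ≈ 0.6048, P(author J) ≈ 0.2570, P(author Q) ≈ 0.1382
After 'present': normaliser = 0.7·0.6048 + 0.85·0.2570 + 0.8·0.1382; P(author P) ≈ 0.5627, P(author J) ≈ 0.2904, P(author Q) ≈ 0.1470
After 'present': normaliser = 0.7·0.5627 + 0.85·0.2904 + 0.8·0.1470; P(author P) ≈ 0.5194, P(author J) ≈ 0.3255, P(author Q) ≈ 0.1551
After 'absent': normaliser = 0.3·0.5194 + 0.15·0.3255 + 0.2·0.1551; P(author P) ≈ 0.6612, P(author J) ≈ 0.2072, P(author Q) ≈ 0.1316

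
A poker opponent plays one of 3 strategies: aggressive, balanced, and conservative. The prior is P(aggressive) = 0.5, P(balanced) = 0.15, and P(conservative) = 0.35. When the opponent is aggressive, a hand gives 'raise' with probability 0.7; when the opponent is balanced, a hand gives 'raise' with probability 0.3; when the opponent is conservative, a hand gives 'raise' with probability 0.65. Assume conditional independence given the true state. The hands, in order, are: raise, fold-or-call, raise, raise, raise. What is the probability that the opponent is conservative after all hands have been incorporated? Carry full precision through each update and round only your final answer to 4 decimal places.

0.3723

Each posterior becomes the prior for the next update.
After 'raise': normaliser = 0.7·0.5000 + 0.3·0.1500 + 0.65·0.3500; P(aggressive) ≈ 0.5622, P(balanced) ≈ 0.0723, P(conservative) ≈ 0.3655
After 'fold-or-call': normaliser = 0.3·0.5622 + 0.7·0.0723 + 0.35·0.3655; P(aggressive) ≈ 0.4858, P(balanced) ≈ 0.1457, P(conservative) ≈ 0.3684
After 'raise': normaliser = 0.7·0.4858 + 0.3·0.1457 + 0.65·0.3684; P(aggressive) ≈ 0.5456, P(balanced) ≈ 0.0702, P(conservative) ≈ 0.3842
After 'raise': normaliser = 0.7·0.5456 + 0.3·0.0702 + 0.65·0.3842; P(aggressive) ≈ 0.5851, P(balanced) ≈ 0.0322, P(conservative) ≈ 0.3826
After 'raise': normaliser = 0.7·0.5851 + 0.3·0.0322 + 0.65·0.3826; P(aggressive) ≈ 0.6132, P(balanced) ≈ 0.0145, P(conservative) ≈ 0.3723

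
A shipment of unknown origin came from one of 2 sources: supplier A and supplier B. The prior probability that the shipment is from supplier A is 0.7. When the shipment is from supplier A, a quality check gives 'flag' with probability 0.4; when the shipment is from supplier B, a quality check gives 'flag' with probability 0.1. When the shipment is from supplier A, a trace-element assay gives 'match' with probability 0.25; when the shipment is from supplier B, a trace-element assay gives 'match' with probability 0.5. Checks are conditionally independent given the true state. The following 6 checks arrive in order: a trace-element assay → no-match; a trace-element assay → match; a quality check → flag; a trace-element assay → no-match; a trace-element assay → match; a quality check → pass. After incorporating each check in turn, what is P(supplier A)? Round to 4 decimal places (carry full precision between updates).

0.7778

After a trace-element assay='no-match': P(supplier A) = 0.75·0.7000 / (0.75·0.7000 + 0.5·0.3000) ≈ 0.7778
After a trace-element assay='match': P(supplier A) = 0.25·0.7778 / (0.25·0.7778 + 0.5·0.2222) ≈ 0.6364
After a quality check='flag': P(supplier A) = 0.4·0.6364 / (0.4·0.6364 + 0.1·0.3636) ≈ 0.8750
After a trace-element assay='no-match': P(supplier A) = 0.75·0.8750 / (0.75·0.8750 + 0.5·0.1250) ≈ 0.9130
After a trace-element assay='match': P(supplier A) = 0.25·0.9130 / (0.25·0.9130 + 0.5·0.0870) ≈ 0.8400
After a quality check='pass': P(supplier A) = 0.6·0.8400 / (0.6·0.8400 + 0.9·0.1600) ≈ 0.7778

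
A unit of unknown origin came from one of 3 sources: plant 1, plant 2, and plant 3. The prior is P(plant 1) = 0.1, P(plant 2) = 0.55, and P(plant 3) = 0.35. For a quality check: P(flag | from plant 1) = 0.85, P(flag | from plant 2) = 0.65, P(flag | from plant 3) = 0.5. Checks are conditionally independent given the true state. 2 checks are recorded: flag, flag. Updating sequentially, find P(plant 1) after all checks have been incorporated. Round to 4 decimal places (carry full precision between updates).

After 'flag': normaliser = 0.85·0.1000 + 0.65·0.5500 + 0.5·0.3500; P(plant 1) ≈ 0.1377, P(plant 2) ≈ 0.5789, P(plant 3) ≈ 0.2834
After 'flag': normaliser = 0.85·0.1377 + 0.65·0.5789 + 0.5·0.2834; P(plant 1) ≈ 0.1843, P(plant 2) ≈ 0.5926, P(plant 3) ≈ 0.2231

0.1843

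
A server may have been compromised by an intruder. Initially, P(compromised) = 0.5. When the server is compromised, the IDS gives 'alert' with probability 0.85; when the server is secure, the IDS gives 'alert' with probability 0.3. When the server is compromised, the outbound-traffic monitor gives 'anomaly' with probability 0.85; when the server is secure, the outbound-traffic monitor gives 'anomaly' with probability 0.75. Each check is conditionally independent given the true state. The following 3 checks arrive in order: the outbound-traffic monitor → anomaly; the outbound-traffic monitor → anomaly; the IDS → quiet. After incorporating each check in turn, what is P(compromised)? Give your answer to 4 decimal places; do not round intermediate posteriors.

Each posterior becomes the prior for the next update.
After the outbound-traffic monitor='anomaly': P(compromised) = 0.85·0.5000 / (0.85·0.5000 + 0.75·0.5000) ≈ 0.5312
After the outbound-traffic monitor='anomaly': P(compromised) = 0.85·0.5312 / (0.85·0.5312 + 0.75·0.4688) ≈ 0.5623
After the IDS='quiet': P(compromised) = 0.15·0.5623 / (0.15·0.5623 + 0.7·0.4377) ≈ 0.2158

0.2158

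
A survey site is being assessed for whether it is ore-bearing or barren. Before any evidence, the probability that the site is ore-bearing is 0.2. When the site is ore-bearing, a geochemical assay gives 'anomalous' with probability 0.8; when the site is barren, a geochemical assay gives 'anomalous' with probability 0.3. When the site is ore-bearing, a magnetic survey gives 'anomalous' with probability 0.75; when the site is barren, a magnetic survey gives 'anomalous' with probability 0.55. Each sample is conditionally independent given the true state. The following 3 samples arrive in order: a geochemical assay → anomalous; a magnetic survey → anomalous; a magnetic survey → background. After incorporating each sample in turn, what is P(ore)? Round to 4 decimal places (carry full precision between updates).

0.3356

After a geochemical assay='anomalous': P(ore) = 0.8·0.2000 / (0.8·0.2000 + 0.3·0.8000) ≈ 0.4000
After a magnetic survey='anomalous': P(ore) = 0.75·0.4000 / (0.75·0.4000 + 0.55·0.6000) ≈ 0.4762
After a magnetic survey='background': P(ore) = 0.25·0.4762 / (0.25·0.4762 + 0.45·0.5238) ≈ 0.3356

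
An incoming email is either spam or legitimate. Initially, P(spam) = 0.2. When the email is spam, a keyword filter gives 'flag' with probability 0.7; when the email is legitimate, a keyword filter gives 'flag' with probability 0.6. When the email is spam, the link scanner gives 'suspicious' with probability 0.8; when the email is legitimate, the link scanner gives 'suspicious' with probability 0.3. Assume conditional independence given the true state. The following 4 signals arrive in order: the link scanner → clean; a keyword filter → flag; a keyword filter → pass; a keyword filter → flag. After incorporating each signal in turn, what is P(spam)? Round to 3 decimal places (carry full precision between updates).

0.068

After the link scanner='clean': P(spam) = 0.2·0.2000 / (0.2·0.2000 + 0.7·0.8000) ≈ 0.0667
After a keyword filter='flag': P(spam) = 0.7·0.0667 / (0.7·0.0667 + 0.6·0.9333) ≈ 0.0769
After a keyword filter='pass': P(spam) = 0.3·0.0769 / (0.3·0.0769 + 0.4·0.9231) ≈ 0.0588
After a keyword filter='flag': P(spam) = 0.7·0.0588 / (0.7·0.0588 + 0.6·0.9412) ≈ 0.0680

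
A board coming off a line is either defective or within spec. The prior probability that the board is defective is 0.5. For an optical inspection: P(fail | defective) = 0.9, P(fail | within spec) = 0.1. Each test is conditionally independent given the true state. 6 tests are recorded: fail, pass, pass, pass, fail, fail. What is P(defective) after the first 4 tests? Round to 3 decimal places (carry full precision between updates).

Each posterior becomes the prior for the next update.
After 'fail': P(defective) = 0.9·0.5000 / (0.9·0.5000 + 0.1·0.5000) ≈ 0.9000
After 'pass': P(defective) = 0.1·0.9000 / (0.1·0.9000 + 0.9·0.1000) ≈ 0.5000
After 'pass': P(defective) = 0.1·0.5000 / (0.1·0.5000 + 0.9·0.5000) ≈ 0.1000
After 'pass': P(defective) = 0.1·0.1000 / (0.1·0.1000 + 0.9·0.9000) ≈ 0.0122

0.012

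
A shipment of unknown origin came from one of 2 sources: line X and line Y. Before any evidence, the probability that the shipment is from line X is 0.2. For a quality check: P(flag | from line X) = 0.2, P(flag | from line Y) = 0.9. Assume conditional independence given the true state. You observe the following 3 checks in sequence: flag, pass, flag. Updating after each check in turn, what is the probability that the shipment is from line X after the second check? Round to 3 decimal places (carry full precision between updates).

After 'flag': P(line X) = 0.2·0.2000 / (0.2·0.2000 + 0.9·0.8000) ≈ 0.0526
After 'pass': P(line X) = 0.8·0.0526 / (0.8·0.0526 + 0.1·0.9474) ≈ 0.3077

0.308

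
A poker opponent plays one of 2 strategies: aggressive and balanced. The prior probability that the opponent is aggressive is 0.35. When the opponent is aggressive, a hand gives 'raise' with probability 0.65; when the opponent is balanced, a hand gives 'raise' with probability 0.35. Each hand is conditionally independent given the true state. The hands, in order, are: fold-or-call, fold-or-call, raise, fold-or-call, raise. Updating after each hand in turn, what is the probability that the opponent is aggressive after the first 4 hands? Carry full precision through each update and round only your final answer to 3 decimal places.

Each posterior becomes the prior for the next update.
After 'fold-or-call': P(aggressive) = 0.35·0.3500 / (0.35·0.3500 + 0.65·0.6500) ≈ 0.2248
After 'fold-or-call': P(aggressive) = 0.35·0.2248 / (0.35·0.2248 + 0.65·0.7752) ≈ 0.1350
After 'raise': P(aggressive) = 0.65·0.1350 / (0.65·0.1350 + 0.35·0.8650) ≈ 0.2248
After 'fold-or-call': P(aggressive) = 0.35·0.2248 / (0.35·0.2248 + 0.65·0.7752) ≈ 0.1350

0.135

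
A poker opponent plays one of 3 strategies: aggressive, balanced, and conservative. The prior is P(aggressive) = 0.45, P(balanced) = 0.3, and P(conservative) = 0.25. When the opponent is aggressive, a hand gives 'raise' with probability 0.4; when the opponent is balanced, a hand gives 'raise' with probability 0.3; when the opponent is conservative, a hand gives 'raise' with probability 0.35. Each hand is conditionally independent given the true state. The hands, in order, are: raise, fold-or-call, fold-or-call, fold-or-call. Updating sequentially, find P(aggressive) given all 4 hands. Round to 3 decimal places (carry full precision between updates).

After 'raise': normaliser = 0.4·0.4500 + 0.3·0.3000 + 0.35·0.2500; P(aggressive) ≈ 0.5035, P(balanced) ≈ 0.2517, P(conservative) ≈ 0.2448
After 'fold-or-call': normaliser = 0.6·0.5035 + 0.7·0.2517 + 0.65·0.2448; P(aggressive) ≈ 0.4739, P(balanced) ≈ 0.2765, P(conservative) ≈ 0.2496
After 'fold-or-call': normaliser = 0.6·0.4739 + 0.7·0.2765 + 0.65·0.2496; P(aggressive) ≈ 0.4442, P(balanced) ≈ 0.3023, P(conservative) ≈ 0.2534
After 'fold-or-call': normaliser = 0.6·0.4442 + 0.7·0.3023 + 0.65·0.2534; P(aggressive) ≈ 0.4146, P(balanced) ≈ 0.3292, P(conservative) ≈ 0.2562

0.415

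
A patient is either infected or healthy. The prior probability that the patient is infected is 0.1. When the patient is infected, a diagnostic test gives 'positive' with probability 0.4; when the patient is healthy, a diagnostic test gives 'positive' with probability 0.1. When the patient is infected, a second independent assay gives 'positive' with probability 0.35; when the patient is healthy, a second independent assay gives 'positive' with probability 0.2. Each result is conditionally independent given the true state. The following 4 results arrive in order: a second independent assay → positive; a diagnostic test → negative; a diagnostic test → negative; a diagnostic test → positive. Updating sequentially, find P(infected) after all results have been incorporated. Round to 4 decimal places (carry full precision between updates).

After a second independent assay='positive': P(infected) = 0.35·0.1000 / (0.35·0.1000 + 0.2·0.9000) ≈ 0.1628
After a diagnostic test='negative': P(infected) = 0.6·0.1628 / (0.6·0.1628 + 0.9·0.8372) ≈ 0.1148
After a diagnostic test='negative': P(infected) = 0.6·0.1148 / (0.6·0.1148 + 0.9·0.8852) ≈ 0.0795
After a diagnostic test='positive': P(infected) = 0.4·0.0795 / (0.4·0.0795 + 0.1·0.9205) ≈ 0.2569

0.2569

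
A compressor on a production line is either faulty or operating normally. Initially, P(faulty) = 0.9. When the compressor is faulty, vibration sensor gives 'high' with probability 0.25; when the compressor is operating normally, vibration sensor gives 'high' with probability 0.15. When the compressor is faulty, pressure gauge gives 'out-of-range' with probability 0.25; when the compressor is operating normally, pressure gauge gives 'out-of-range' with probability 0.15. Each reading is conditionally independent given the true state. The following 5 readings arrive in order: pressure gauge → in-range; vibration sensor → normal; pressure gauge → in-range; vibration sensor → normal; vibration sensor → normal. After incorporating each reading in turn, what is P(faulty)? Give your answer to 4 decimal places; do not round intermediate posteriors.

0.8280

After pressure gauge='in-range': P(faulty) = 0.75·0.9000 / (0.75·0.9000 + 0.85·0.1000) ≈ 0.8882
After vibration sensor='normal': P(faulty) = 0.75·0.8882 / (0.75·0.8882 + 0.85·0.1118) ≈ 0.8751
After pressure gauge='in-range': P(faulty) = 0.75·0.8751 / (0.75·0.8751 + 0.85·0.1249) ≈ 0.8608
After vibration sensor='normal': P(faulty) = 0.75·0.8608 / (0.75·0.8608 + 0.85·0.1392) ≈ 0.8451
After vibration sensor='normal': P(faulty) = 0.75·0.8451 / (0.75·0.8451 + 0.85·0.1549) ≈ 0.8280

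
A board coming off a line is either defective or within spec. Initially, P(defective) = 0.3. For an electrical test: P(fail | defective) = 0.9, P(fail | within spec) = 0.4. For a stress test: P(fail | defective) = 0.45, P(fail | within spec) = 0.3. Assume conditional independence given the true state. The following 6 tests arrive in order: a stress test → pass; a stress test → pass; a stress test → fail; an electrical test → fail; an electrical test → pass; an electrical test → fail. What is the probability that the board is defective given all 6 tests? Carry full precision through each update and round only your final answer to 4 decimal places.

Apply Bayes' rule sequentially, carrying P(defective) forward.
After a stress test='pass': P(defective) = 0.55·0.3000 / (0.55·0.3000 + 0.7·0.7000) ≈ 0.2519
After a stress test='pass': P(defective) = 0.55·0.2519 / (0.55·0.2519 + 0.7·0.7481) ≈ 0.2092
After a stress test='fail': P(defective) = 0.45·0.2092 / (0.45·0.2092 + 0.3·0.7908) ≈ 0.2841
After an electrical test='fail': P(defective) = 0.9·0.2841 / (0.9·0.2841 + 0.4·0.7159) ≈ 0.4717
After an electrical test='pass': P(defective) = 0.1·0.4717 / (0.1·0.4717 + 0.6·0.5283) ≈ 0.1295
After an electrical test='fail': P(defective) = 0.9·0.1295 / (0.9·0.1295 + 0.4·0.8705) ≈ 0.2509

0.2509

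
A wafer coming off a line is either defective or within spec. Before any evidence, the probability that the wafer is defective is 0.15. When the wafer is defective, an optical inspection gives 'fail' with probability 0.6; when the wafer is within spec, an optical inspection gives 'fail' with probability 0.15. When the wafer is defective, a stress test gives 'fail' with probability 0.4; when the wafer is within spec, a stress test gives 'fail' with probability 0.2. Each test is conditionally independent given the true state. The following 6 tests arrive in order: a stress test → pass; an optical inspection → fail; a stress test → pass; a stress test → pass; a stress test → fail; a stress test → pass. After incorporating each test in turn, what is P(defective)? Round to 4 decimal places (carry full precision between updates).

0.3088

Each posterior becomes the prior for the next update.
After a stress test='pass': P(defective) = 0.6·0.1500 / (0.6·0.1500 + 0.8·0.8500) ≈ 0.1169
After an optical inspection='fail': P(defective) = 0.6·0.1169 / (0.6·0.1169 + 0.15·0.8831) ≈ 0.3462
After a stress test='pass': P(defective) = 0.6·0.3462 / (0.6·0.3462 + 0.8·0.6538) ≈ 0.2842
After a stress test='pass': P(defective) = 0.6·0.2842 / (0.6·0.2842 + 0.8·0.7158) ≈ 0.2295
After a stress test='fail': P(defective) = 0.4·0.2295 / (0.4·0.2295 + 0.2·0.7705) ≈ 0.3733
After a stress test='pass': P(defective) = 0.6·0.3733 / (0.6·0.3733 + 0.8·0.6267) ≈ 0.3088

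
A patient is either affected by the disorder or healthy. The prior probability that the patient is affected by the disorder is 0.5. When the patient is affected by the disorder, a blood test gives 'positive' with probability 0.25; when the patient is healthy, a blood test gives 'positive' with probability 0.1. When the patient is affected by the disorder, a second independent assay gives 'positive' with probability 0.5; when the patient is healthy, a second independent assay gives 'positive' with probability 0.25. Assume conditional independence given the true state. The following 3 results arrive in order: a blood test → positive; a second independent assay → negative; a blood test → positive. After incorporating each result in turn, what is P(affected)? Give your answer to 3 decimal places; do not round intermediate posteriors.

0.806

After a blood test='positive': P(affected) = 0.25·0.5000 / (0.25·0.5000 + 0.1·0.5000) ≈ 0.7143
After a second independent assay='negative': P(affected) = 0.5·0.7143 / (0.5·0.7143 + 0.75·0.2857) ≈ 0.6250
After a blood test='positive': P(affected) = 0.25·0.6250 / (0.25·0.6250 + 0.1·0.3750) ≈ 0.8065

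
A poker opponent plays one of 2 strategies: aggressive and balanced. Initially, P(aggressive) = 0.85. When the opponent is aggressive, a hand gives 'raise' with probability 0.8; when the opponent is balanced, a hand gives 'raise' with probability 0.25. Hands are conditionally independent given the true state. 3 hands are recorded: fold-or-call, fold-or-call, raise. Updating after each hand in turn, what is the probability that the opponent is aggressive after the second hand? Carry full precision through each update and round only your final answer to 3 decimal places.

Each posterior becomes the prior for the next update.
After 'fold-or-call': P(aggressive) = 0.2·0.8500 / (0.2·0.8500 + 0.75·0.1500) ≈ 0.6018
After 'fold-or-call': P(aggressive) = 0.2·0.6018 / (0.2·0.6018 + 0.75·0.3982) ≈ 0.2872

0.287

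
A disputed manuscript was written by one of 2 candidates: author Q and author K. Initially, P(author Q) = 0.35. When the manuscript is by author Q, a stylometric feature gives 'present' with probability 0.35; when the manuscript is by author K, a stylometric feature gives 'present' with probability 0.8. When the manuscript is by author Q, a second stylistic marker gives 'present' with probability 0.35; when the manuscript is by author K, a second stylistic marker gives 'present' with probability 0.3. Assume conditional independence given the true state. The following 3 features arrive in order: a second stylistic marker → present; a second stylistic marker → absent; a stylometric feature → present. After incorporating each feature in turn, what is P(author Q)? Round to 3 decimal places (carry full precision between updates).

After a second stylistic marker='present': P(author Q) = 0.35·0.3500 / (0.35·0.3500 + 0.3·0.6500) ≈ 0.3858
After a second stylistic marker='absent': P(author Q) = 0.65·0.3858 / (0.65·0.3858 + 0.7·0.6142) ≈ 0.3684
After a stylometric feature='present': P(author Q) = 0.35·0.3684 / (0.35·0.3684 + 0.8·0.6316) ≈ 0.2033

0.203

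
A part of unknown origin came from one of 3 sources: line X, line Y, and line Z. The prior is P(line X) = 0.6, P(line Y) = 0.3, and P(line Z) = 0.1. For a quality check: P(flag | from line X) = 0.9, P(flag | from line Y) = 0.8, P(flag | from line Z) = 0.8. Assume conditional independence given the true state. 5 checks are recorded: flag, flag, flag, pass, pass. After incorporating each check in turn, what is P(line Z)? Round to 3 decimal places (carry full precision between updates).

After 'flag': normaliser = 0.9·0.6000 + 0.8·0.3000 + 0.8·0.1000; P(line X) ≈ 0.6279, P(line Y) ≈ 0.2791, P(line Z) ≈ 0.0930
After 'flag': normaliser = 0.9·0.6279 + 0.8·0.2791 + 0.8·0.0930; P(line X) ≈ 0.6550, P(line Y) ≈ 0.2588, P(line Z) ≈ 0.0863
After 'flag': normaliser = 0.9·0.6550 + 0.8·0.2588 + 0.8·0.0863; P(line X) ≈ 0.6811, P(line Y) ≈ 0.2392, P(line Z) ≈ 0.0797
After 'pass': normaliser = 0.1·0.6811 + 0.2·0.2392 + 0.2·0.0797; P(line X) ≈ 0.5164, P(line Y) ≈ 0.3627, P(line Z) ≈ 0.1209
After 'pass': normaliser = 0.1·0.5164 + 0.2·0.3627 + 0.2·0.1209; P(line X) ≈ 0.3481, P(line Y) ≈ 0.4889, P(line Z) ≈ 0.1630

0.163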